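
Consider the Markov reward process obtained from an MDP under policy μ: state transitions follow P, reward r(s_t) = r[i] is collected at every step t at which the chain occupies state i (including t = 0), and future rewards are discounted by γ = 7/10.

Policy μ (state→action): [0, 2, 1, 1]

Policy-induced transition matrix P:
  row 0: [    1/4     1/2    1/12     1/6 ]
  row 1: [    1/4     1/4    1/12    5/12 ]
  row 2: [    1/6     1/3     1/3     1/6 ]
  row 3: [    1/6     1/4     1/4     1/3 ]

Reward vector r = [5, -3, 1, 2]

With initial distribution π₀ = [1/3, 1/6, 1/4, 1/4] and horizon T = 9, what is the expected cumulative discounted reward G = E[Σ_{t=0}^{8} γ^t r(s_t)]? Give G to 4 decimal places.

t=0: π = [0.3333, 0.1667, 0.2500, 0.2500], E[r] = 1.9167, γ^t·E[r] = 1.916667, running G = 1.916667
t=1: π = [0.2083, 0.3542, 0.1875, 0.2500], E[r] = 0.6667, γ^t·E[r] = 0.466667, running G = 2.383333
t=2: π = [0.2135, 0.3177, 0.1719, 0.2969], E[r] = 0.8802, γ^t·E[r] = 0.431302, running G = 2.814635
t=3: π = [0.2109, 0.3177, 0.1758, 0.2956], E[r] = 0.8685, γ^t·E[r] = 0.297892, running G = 3.112527
t=4: π = [0.2107, 0.3174, 0.1765, 0.2954], E[r] = 0.8687, γ^t·E[r] = 0.208576, running G = 3.321104
t=5: π = [0.2107, 0.3174, 0.1767, 0.2952], E[r] = 0.8684, γ^t·E[r] = 0.145947, running G = 3.467051
t=6: π = [0.2107, 0.3174, 0.1767, 0.2952], E[r] = 0.8683, γ^t·E[r] = 0.102159, running G = 3.569210
t=7: π = [0.2107, 0.3174, 0.1767, 0.2952], E[r] = 0.8683, γ^t·E[r] = 0.071511, running G = 3.640721
t=8: π = [0.2107, 0.3174, 0.1767, 0.2952], E[r] = 0.8683, γ^t·E[r] = 0.050057, running G = 3.690778

G = 3.6908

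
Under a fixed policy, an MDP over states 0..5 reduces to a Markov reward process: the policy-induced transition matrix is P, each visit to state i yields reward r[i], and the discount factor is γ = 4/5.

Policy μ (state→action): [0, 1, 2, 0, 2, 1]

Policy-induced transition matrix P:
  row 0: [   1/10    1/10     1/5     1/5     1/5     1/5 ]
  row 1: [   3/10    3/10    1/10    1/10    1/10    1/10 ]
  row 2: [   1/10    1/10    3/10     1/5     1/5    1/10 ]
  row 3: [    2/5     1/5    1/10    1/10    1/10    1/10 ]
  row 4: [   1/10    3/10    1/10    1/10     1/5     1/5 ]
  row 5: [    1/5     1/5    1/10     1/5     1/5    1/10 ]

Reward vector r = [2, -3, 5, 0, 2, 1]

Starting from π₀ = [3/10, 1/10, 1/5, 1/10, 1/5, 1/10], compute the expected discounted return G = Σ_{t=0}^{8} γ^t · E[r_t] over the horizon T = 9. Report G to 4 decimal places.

G = 5.2570

t=0: π = [0.3000, 0.1000, 0.2000, 0.1000, 0.2000, 0.1000], E[r] = 1.8000, γ^t·E[r] = 1.800000, running G = 1.800000
t=1: π = [0.1600, 0.1800, 0.1700, 0.1600, 0.1800, 0.1500], E[r] = 1.1400, γ^t·E[r] = 0.912000, running G = 2.712000
t=2: π = [0.1990, 0.2030, 0.1500, 0.1480, 0.1660, 0.1340], E[r] = 1.0050, γ^t·E[r] = 0.643200, running G = 3.355200
t=3: π = [0.1984, 0.2020, 0.1499, 0.1483, 0.1649, 0.1365], E[r] = 1.0066, γ^t·E[r] = 0.515379, running G = 3.870579
t=4: π = [0.1985, 0.2019, 0.1498, 0.1485, 0.1650, 0.1363], E[r] = 1.0069, γ^t·E[r] = 0.412414, running G = 4.282993
t=5: π = [0.1985, 0.2018, 0.1498, 0.1485, 0.1650, 0.1364], E[r] = 1.0069, γ^t·E[r] = 0.329951, running G = 4.612944
t=6: π = [0.1985, 0.2018, 0.1498, 0.1485, 0.1650, 0.1364], E[r] = 1.0069, γ^t·E[r] = 0.263963, running G = 4.876907
t=7: π = [0.1985, 0.2018, 0.1498, 0.1485, 0.1650, 0.1364], E[r] = 1.0069, γ^t·E[r] = 0.211170, running G = 5.088076
t=8: π = [0.1985, 0.2018, 0.1498, 0.1485, 0.1650, 0.1364], E[r] = 1.0069, γ^t·E[r] = 0.168936, running G = 5.257012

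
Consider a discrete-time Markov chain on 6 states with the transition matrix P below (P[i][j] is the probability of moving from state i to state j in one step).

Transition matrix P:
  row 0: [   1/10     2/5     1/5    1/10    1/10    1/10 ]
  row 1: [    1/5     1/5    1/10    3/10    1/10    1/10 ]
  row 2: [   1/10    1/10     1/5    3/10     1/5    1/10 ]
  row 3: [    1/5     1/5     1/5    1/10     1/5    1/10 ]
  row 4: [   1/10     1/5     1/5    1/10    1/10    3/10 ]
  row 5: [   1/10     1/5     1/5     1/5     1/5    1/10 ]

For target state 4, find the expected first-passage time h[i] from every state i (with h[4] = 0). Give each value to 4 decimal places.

First-step conditioning: h[4] = 0; for i ≠ 4, h[i] = 1 + Σ_k P[i][k]·h[k].
  h[0] = 1 + 1/10·h[0] + 2/5·h[1] + 1/5·h[2] + 1/10·h[3] + 1/10·h[5]
  h[1] = 1 + 1/5·h[0] + 1/5·h[1] + 1/10·h[2] + 3/10·h[3] + 1/10·h[5]
  h[2] = 1 + 1/10·h[0] + 1/10·h[1] + 1/5·h[2] + 3/10·h[3] + 1/10·h[5]
  h[3] = 1 + 1/5·h[0] + 1/5·h[1] + 1/5·h[2] + 1/10·h[3] + 1/10·h[5]
  h[5] = 1 + 1/10·h[0] + 1/5·h[1] + 1/5·h[2] + 1/5·h[3] + 1/10·h[5]
Solving the 5×5 linear system over states ≠ 4 gives exactly h = [120600/17719, 119800/17719, 106400/17719, 108700/17719, 0, 8270/1363] (h[4] = 0 is the target).

h = [6.8063, 6.7611, 6.0049, 6.1347, 0.0000, 6.0675]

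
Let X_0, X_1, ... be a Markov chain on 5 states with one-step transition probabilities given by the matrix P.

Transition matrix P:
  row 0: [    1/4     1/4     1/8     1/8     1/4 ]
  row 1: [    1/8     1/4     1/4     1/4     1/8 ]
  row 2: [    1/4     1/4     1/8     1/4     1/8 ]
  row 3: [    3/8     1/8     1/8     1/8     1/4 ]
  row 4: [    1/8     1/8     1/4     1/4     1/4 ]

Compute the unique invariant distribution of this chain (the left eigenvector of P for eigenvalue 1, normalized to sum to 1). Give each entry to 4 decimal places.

π = [0.2243, 0.2000, 0.1754, 0.1973, 0.2031]

Balance equations π_j = Σ_i π_i·P[i][j]:
  π_0 = 1/4·π_0 + 1/8·π_1 + 1/4·π_2 + 3/8·π_3 + 1/8·π_4
  π_1 = 1/4·π_0 + 1/4·π_1 + 1/4·π_2 + 1/8·π_3 + 1/8·π_4
  π_2 = 1/8·π_0 + 1/4·π_1 + 1/8·π_2 + 1/8·π_3 + 1/4·π_4
  π_3 = 1/8·π_0 + 1/4·π_1 + 1/4·π_2 + 1/8·π_3 + 1/4·π_4
  normalize: π_0 + π_1 + π_2 + π_3 + π_4 = 1
Solving the linear system gives exactly π = [133/593, 830/4151, 104/593, 117/593, 843/4151].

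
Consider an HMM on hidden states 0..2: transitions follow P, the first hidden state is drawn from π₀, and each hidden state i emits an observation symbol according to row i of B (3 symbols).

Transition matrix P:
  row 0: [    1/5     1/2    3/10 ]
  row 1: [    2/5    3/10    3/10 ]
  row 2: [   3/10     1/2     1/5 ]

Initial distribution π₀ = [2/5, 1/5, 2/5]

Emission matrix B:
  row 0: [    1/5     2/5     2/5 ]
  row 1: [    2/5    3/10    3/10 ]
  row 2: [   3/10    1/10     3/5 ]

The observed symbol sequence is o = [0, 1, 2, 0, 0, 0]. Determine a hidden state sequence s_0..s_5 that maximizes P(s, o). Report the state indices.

t=0: δ = [8.000e-02, 8.000e-02, 1.200e-01]  (obs o_0=0)
t=1: δ = [1.440e-02, 1.800e-02, 2.400e-03]  ψ = [2, 2, 0]  (obs o_1=1)
t=2: δ = [2.880e-03, 2.160e-03, 3.240e-03]  ψ = [1, 0, 1]  (obs o_2=2)
t=3: δ = [1.944e-04, 6.480e-04, 2.592e-04]  ψ = [2, 2, 0]  (obs o_3=0)
t=4: δ = [5.184e-05, 7.776e-05, 5.832e-05]  ψ = [1, 1, 1]  (obs o_4=0)
t=5: δ = [6.221e-06, 1.166e-05, 6.998e-06]  ψ = [1, 2, 1]  (obs o_5=0)
backtrack: best end state = 1; path = [2, 1, 2, 1, 2, 1]

path = [2, 1, 2, 1, 2, 1]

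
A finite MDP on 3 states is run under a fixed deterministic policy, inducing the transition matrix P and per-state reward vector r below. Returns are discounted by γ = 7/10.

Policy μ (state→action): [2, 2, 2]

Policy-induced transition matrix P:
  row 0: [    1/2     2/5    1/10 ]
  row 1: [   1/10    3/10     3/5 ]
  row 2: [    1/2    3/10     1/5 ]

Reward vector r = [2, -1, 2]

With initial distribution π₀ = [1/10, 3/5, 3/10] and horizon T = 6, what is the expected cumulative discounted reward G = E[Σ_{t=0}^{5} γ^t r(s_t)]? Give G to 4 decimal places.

t=0: π = [0.1000, 0.6000, 0.3000], E[r] = 0.2000, γ^t·E[r] = 0.200000, running G = 0.200000
t=1: π = [0.2600, 0.3100, 0.4300], E[r] = 1.0700, γ^t·E[r] = 0.749000, running G = 0.949000
t=2: π = [0.3760, 0.3260, 0.2980], E[r] = 1.0220, γ^t·E[r] = 0.500780, running G = 1.449780
t=3: π = [0.3696, 0.3376, 0.2928], E[r] = 0.9872, γ^t·E[r] = 0.338610, running G = 1.788390
t=4: π = [0.3650, 0.3370, 0.2981], E[r] = 0.9891, γ^t·E[r] = 0.237488, running G = 2.025877
t=5: π = [0.3652, 0.3365, 0.2983], E[r] = 0.9905, γ^t·E[r] = 0.166475, running G = 2.192353

G = 2.1924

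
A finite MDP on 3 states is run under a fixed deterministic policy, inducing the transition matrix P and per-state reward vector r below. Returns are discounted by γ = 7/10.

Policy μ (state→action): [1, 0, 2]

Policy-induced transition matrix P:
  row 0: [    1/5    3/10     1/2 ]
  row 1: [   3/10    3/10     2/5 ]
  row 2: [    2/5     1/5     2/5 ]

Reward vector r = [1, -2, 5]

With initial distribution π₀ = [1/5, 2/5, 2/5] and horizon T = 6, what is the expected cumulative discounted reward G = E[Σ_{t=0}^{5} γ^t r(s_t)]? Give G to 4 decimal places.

t=0: π = [0.2000, 0.4000, 0.4000], E[r] = 1.4000, γ^t·E[r] = 1.400000, running G = 1.400000
t=1: π = [0.3200, 0.2600, 0.4200], E[r] = 1.9000, γ^t·E[r] = 1.330000, running G = 2.730000
t=2: π = [0.3100, 0.2580, 0.4320], E[r] = 1.9540, γ^t·E[r] = 0.957460, running G = 3.687460
t=3: π = [0.3122, 0.2568, 0.4310], E[r] = 1.9536, γ^t·E[r] = 0.670085, running G = 4.357545
t=4: π = [0.3119, 0.2569, 0.4312], E[r] = 1.9542, γ^t·E[r] = 0.469199, running G = 4.826743
t=5: π = [0.3119, 0.2569, 0.4312], E[r] = 1.9541, γ^t·E[r] = 0.328429, running G = 5.155172

G = 5.1552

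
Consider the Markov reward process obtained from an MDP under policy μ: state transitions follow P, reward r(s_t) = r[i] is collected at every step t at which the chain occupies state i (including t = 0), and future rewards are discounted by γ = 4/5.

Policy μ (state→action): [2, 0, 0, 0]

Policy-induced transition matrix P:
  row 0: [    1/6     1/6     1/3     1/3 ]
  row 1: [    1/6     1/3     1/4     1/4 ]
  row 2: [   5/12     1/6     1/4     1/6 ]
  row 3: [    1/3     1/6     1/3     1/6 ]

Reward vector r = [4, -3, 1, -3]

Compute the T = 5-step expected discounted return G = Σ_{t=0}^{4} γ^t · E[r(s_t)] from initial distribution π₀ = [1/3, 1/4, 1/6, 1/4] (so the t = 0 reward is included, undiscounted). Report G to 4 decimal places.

G = 0.1465

t=0: π = [0.3333, 0.2500, 0.1667, 0.2500], E[r] = 0.0000, γ^t·E[r] = 0.000000, running G = 0.000000
t=1: π = [0.2500, 0.2083, 0.2986, 0.2431], E[r] = -0.0556, γ^t·E[r] = -0.044444, running G = -0.044444
t=2: π = [0.2818, 0.2014, 0.2911, 0.2257], E[r] = 0.1372, γ^t·E[r] = 0.087778, running G = 0.043333
t=3: π = [0.2771, 0.2002, 0.2923, 0.2304], E[r] = 0.1086, γ^t·E[r] = 0.055580, running G = 0.098914
t=4: π = [0.2781, 0.2000, 0.2923, 0.2295], E[r] = 0.1162, γ^t·E[r] = 0.047580, running G = 0.146494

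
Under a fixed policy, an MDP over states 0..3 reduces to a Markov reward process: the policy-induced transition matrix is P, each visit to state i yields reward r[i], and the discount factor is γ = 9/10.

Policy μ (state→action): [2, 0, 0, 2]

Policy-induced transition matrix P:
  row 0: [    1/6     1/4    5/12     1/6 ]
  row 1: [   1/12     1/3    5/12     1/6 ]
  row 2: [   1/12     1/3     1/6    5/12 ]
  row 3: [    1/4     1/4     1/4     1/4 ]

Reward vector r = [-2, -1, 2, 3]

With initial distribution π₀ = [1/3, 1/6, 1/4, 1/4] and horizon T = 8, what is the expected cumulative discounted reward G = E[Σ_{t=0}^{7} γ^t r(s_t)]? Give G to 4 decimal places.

G = 4.1966

t=0: π = [0.3333, 0.1667, 0.2500, 0.2500], E[r] = 0.4167, γ^t·E[r] = 0.416667, running G = 0.416667
t=1: π = [0.1528, 0.2847, 0.3125, 0.2500], E[r] = 0.7847, γ^t·E[r] = 0.706250, running G = 1.122917
t=2: π = [0.1377, 0.2998, 0.2969, 0.2656], E[r] = 0.8154, γ^t·E[r] = 0.660469, running G = 1.783385
t=3: π = [0.1391, 0.2997, 0.2982, 0.2630], E[r] = 0.8075, γ^t·E[r] = 0.588691, running G = 2.372077
t=4: π = [0.1388, 0.2998, 0.2983, 0.2631], E[r] = 0.8086, γ^t·E[r] = 0.530532, running G = 2.902608
t=5: π = [0.1388, 0.2998, 0.2982, 0.2632], E[r] = 0.8086, γ^t·E[r] = 0.477489, running G = 3.380097
t=6: π = [0.1388, 0.2998, 0.2982, 0.2632], E[r] = 0.8086, γ^t·E[r] = 0.429728, running G = 3.809825
t=7: π = [0.1388, 0.2998, 0.2982, 0.2632], E[r] = 0.8086, γ^t·E[r] = 0.386757, running G = 4.196582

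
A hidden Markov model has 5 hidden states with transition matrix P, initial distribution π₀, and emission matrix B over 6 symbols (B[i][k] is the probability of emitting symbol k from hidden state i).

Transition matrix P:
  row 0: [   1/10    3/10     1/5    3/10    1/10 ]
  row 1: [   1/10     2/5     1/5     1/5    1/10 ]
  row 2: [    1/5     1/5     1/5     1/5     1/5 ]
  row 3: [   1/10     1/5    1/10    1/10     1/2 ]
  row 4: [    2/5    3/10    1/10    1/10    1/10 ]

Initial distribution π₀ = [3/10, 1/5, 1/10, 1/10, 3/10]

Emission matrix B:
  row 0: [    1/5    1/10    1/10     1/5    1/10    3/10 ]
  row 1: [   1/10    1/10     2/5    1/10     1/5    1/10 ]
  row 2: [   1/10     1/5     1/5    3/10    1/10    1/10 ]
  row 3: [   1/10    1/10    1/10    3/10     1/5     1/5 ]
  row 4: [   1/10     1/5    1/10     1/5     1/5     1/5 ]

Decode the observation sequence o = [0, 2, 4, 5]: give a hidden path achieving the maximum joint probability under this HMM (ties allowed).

t=0: δ = [6.000e-02, 2.000e-02, 1.000e-02, 1.000e-02, 3.000e-02]  (obs o_0=0)
t=1: δ = [1.200e-03, 7.200e-03, 2.400e-03, 1.800e-03, 6.000e-04]  ψ = [4, 0, 0, 0, 0]  (obs o_1=2)
t=2: δ = [7.200e-05, 5.760e-04, 1.440e-04, 2.880e-04, 1.800e-04]  ψ = [1, 1, 1, 1, 3]  (obs o_2=4)
t=3: δ = [2.160e-05, 2.304e-05, 1.152e-05, 2.304e-05, 2.880e-05]  ψ = [4, 1, 1, 1, 3]  (obs o_3=5)
backtrack: best end state = 4; path = [0, 1, 3, 4]

path = [0, 1, 3, 4]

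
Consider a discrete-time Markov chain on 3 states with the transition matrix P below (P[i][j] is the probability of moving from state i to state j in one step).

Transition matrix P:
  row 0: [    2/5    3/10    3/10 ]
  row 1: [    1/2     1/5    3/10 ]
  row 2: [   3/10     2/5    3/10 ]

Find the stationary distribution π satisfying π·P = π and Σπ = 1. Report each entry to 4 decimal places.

π = [0.4000, 0.3000, 0.3000]

Balance equations π_j = Σ_i π_i·P[i][j]:
  π_0 = 2/5·π_0 + 1/2·π_1 + 3/10·π_2
  π_1 = 3/10·π_0 + 1/5·π_1 + 2/5·π_2
  normalize: π_0 + π_1 + π_2 = 1
Solving the linear system gives exactly π = [2/5, 3/10, 3/10].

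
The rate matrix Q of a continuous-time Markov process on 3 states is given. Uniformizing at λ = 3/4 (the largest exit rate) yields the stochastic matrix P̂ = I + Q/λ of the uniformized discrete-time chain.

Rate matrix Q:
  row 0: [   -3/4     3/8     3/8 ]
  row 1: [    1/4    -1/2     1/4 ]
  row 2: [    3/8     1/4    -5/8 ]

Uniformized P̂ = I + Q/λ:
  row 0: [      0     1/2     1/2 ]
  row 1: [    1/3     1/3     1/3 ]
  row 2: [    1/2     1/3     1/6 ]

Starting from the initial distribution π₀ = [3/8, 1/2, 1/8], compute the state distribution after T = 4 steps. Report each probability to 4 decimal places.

π = [0.2964, 0.3797, 0.3239]

t=0: π = [0.3750, 0.5000, 0.1250]
t=1: π = [0.2292, 0.3958, 0.3750]
t=2: π = [0.3194, 0.3715, 0.3090]
t=3: π = [0.2784, 0.3866, 0.3351]
t=4: π = [0.2964, 0.3797, 0.3239]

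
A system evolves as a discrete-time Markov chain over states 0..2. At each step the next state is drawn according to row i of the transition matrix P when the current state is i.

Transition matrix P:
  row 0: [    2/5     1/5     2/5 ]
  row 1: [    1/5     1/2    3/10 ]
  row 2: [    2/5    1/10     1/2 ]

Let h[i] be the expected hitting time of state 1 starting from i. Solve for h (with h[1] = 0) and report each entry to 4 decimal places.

h = [6.4286, 0.0000, 7.1429]

First-step conditioning: h[1] = 0; for i ≠ 1, h[i] = 1 + Σ_k P[i][k]·h[k].
  h[0] = 1 + 2/5·h[0] + 2/5·h[2]
  h[2] = 1 + 2/5·h[0] + 1/2·h[2]
Solving the 2×2 linear system over states ≠ 1 gives exactly h = [45/7, 0, 50/7] (h[1] = 0 is the target).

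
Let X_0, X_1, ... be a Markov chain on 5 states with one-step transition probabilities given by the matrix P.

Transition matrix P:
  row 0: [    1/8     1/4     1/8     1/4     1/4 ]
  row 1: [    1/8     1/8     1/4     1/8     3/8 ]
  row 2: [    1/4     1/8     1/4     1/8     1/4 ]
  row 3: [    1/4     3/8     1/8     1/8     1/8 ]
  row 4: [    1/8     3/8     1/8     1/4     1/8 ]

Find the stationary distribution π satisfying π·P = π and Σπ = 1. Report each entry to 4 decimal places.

π = [0.1691, 0.2474, 0.1782, 0.1749, 0.2303]

Balance equations π_j = Σ_i π_i·P[i][j]:
  π_0 = 1/8·π_0 + 1/8·π_1 + 1/4·π_2 + 1/4·π_3 + 1/8·π_4
  π_1 = 1/4·π_0 + 1/8·π_1 + 1/8·π_2 + 3/8·π_3 + 3/8·π_4
  π_2 = 1/8·π_0 + 1/4·π_1 + 1/4·π_2 + 1/8·π_3 + 1/8·π_4
  π_3 = 1/4·π_0 + 1/8·π_1 + 1/8·π_2 + 1/8·π_3 + 1/4·π_4
  normalize: π_0 + π_1 + π_2 + π_3 + π_4 = 1
Solving the linear system gives exactly π = [877/5185, 1283/5185, 924/5185, 907/5185, 1194/5185].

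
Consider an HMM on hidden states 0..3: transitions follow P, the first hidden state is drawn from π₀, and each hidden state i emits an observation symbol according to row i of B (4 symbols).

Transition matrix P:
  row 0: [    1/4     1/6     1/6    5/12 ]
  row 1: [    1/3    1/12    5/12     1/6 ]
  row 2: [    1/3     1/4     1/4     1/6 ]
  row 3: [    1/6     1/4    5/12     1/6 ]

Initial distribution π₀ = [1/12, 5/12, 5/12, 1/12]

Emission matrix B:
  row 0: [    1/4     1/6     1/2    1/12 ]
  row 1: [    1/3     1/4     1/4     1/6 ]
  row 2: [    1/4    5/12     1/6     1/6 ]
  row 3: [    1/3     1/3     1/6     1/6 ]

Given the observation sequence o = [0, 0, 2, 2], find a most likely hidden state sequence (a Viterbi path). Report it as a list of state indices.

path = [1, 2, 0, 0]

t=0: δ = [2.083e-02, 1.389e-01, 1.042e-01, 2.778e-02]  (obs o_0=0)
t=1: δ = [1.157e-02, 8.681e-03, 1.447e-02, 7.716e-03]  ψ = [1, 2, 1, 1]  (obs o_1=0)
t=2: δ = [2.411e-03, 9.042e-04, 6.028e-04, 8.038e-04]  ψ = [2, 2, 1, 0]  (obs o_2=2)
t=3: δ = [3.014e-04, 1.005e-04, 6.698e-05, 1.674e-04]  ψ = [0, 0, 0, 0]  (obs o_3=2)
backtrack: best end state = 0; path = [1, 2, 0, 0]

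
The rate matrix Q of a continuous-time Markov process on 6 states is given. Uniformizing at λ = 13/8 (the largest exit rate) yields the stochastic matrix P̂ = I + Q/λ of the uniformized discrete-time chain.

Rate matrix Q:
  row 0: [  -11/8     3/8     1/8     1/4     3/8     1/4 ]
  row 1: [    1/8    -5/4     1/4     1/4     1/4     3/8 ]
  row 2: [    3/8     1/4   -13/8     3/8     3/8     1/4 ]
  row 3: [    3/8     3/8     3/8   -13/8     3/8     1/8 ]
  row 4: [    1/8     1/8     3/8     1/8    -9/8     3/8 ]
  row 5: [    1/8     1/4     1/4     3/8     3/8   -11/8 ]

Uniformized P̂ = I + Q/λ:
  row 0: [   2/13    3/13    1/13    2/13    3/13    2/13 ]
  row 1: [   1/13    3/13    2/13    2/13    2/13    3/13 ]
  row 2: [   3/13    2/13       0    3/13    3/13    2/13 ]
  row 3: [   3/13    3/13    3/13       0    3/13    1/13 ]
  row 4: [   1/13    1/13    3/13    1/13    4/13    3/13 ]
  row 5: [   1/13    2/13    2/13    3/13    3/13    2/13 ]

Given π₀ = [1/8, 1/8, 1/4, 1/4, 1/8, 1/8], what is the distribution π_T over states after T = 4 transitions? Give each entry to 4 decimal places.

t=0: π = [0.1250, 0.1250, 0.2500, 0.2500, 0.1250, 0.1250]
t=1: π = [0.1635, 0.1827, 0.1346, 0.1346, 0.2308, 0.1538]
t=2: π = [0.1309, 0.1731, 0.1487, 0.1376, 0.2345, 0.1753]
t=3: π = [0.1310, 0.1698, 0.1495, 0.1396, 0.2355, 0.1746]
t=4: π = [0.1315, 0.1696, 0.1496, 0.1392, 0.2358, 0.1743]

π = [0.1315, 0.1696, 0.1496, 0.1392, 0.2358, 0.1743]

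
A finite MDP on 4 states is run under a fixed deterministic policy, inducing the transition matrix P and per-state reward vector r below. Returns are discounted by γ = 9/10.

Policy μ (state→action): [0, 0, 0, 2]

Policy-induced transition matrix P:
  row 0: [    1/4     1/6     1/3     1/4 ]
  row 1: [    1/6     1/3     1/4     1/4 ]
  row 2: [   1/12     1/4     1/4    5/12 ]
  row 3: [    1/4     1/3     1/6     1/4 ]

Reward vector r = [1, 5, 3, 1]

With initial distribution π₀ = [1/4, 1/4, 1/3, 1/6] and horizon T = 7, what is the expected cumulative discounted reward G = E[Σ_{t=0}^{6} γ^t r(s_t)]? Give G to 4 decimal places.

t=0: π = [0.2500, 0.2500, 0.3333, 0.1667], E[r] = 2.6667, γ^t·E[r] = 2.666667, running G = 2.666667
t=1: π = [0.1736, 0.2639, 0.2569, 0.3056], E[r] = 2.5694, γ^t·E[r] = 2.312500, running G = 4.979167
t=2: π = [0.1852, 0.2830, 0.2390, 0.2928], E[r] = 2.6100, γ^t·E[r] = 2.114063, running G = 7.093229
t=3: π = [0.1866, 0.2826, 0.2410, 0.2898], E[r] = 2.6123, γ^t·E[r] = 1.904344, running G = 8.997573
t=4: π = [0.1863, 0.2822, 0.2414, 0.2902], E[r] = 2.6114, γ^t·E[r] = 1.713335, running G = 10.710907
t=5: π = [0.1863, 0.2822, 0.2413, 0.2902], E[r] = 2.6114, γ^t·E[r] = 1.541985, running G = 12.252892
t=6: π = [0.1863, 0.2822, 0.2413, 0.2902], E[r] = 2.6114, γ^t·E[r] = 1.387798, running G = 13.640690

G = 13.6407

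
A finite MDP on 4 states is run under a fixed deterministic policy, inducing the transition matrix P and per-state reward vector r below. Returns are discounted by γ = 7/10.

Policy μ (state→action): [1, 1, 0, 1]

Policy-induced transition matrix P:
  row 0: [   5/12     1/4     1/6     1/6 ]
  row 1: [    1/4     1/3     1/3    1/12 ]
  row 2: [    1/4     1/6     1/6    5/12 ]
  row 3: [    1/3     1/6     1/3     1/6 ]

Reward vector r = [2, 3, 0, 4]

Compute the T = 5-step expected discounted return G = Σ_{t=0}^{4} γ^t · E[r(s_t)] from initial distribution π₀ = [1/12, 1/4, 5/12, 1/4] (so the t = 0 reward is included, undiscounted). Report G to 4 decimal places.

G = 5.7902

t=0: π = [0.0833, 0.2500, 0.4167, 0.2500], E[r] = 1.9167, γ^t·E[r] = 1.916667, running G = 1.916667
t=1: π = [0.2847, 0.2153, 0.2500, 0.2500], E[r] = 2.2153, γ^t·E[r] = 1.550694, running G = 3.467361
t=2: π = [0.3183, 0.2263, 0.2442, 0.2112], E[r] = 2.1603, γ^t·E[r] = 1.058547, running G = 4.525909
t=3: π = [0.3207, 0.2309, 0.2396, 0.2089], E[r] = 2.1695, γ^t·E[r] = 0.744126, running G = 5.270035
t=4: π = [0.3208, 0.2319, 0.2400, 0.2073], E[r] = 2.1666, γ^t·E[r] = 0.520198, running G = 5.790233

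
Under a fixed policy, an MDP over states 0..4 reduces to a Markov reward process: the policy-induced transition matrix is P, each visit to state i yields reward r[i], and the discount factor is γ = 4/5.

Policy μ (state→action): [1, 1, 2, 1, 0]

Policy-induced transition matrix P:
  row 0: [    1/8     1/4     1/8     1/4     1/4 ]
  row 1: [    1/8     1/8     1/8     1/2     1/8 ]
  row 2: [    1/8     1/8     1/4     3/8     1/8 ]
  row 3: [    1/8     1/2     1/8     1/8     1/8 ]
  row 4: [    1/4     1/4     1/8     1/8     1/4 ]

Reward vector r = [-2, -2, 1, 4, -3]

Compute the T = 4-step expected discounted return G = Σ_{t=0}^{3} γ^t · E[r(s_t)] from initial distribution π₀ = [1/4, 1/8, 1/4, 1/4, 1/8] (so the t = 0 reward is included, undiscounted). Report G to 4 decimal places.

G = -0.0231

t=0: π = [0.2500, 0.1250, 0.2500, 0.2500, 0.1250], E[r] = 0.1250, γ^t·E[r] = 0.125000, running G = 0.125000
t=1: π = [0.1406, 0.2656, 0.1563, 0.2656, 0.1719], E[r] = -0.1094, γ^t·E[r] = -0.087500, running G = 0.037500
t=2: π = [0.1465, 0.2637, 0.1445, 0.2813, 0.1641], E[r] = -0.0430, γ^t·E[r] = -0.027500, running G = 0.010000
t=3: π = [0.1455, 0.2693, 0.1431, 0.2783, 0.1638], E[r] = -0.0647, γ^t·E[r] = -0.033125, running G = -0.023125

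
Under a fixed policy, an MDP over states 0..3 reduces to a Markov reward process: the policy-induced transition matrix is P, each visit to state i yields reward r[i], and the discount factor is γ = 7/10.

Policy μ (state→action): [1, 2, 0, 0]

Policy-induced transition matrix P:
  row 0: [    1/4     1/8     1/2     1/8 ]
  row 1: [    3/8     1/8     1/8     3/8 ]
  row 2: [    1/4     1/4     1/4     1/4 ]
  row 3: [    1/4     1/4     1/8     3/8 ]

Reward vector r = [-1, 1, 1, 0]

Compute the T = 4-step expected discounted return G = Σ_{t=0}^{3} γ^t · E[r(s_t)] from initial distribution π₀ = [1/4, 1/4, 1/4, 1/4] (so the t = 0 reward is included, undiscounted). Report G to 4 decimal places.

G = 0.5086

t=0: π = [0.2500, 0.2500, 0.2500, 0.2500], E[r] = 0.2500, γ^t·E[r] = 0.250000, running G = 0.250000
t=1: π = [0.2813, 0.1875, 0.2500, 0.2813], E[r] = 0.1563, γ^t·E[r] = 0.109375, running G = 0.359375
t=2: π = [0.2734, 0.1914, 0.2617, 0.2734], E[r] = 0.1797, γ^t·E[r] = 0.088047, running G = 0.447422
t=3: π = [0.2739, 0.1919, 0.2603, 0.2739], E[r] = 0.1782, γ^t·E[r] = 0.061130, running G = 0.508552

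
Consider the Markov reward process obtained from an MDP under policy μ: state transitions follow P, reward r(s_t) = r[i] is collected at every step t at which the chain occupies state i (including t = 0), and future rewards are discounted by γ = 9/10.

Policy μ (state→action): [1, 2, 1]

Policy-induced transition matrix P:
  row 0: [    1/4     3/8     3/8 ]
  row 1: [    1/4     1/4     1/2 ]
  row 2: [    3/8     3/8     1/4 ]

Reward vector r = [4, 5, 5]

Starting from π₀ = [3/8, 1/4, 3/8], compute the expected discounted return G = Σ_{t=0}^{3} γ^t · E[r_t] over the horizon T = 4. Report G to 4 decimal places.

t=0: π = [0.3750, 0.2500, 0.3750], E[r] = 4.6250, γ^t·E[r] = 4.625000, running G = 4.625000
t=1: π = [0.2969, 0.3438, 0.3594], E[r] = 4.7031, γ^t·E[r] = 4.232813, running G = 8.857813
t=2: π = [0.2949, 0.3320, 0.3730], E[r] = 4.7051, γ^t·E[r] = 3.811113, running G = 12.668926
t=3: π = [0.2966, 0.3335, 0.3699], E[r] = 4.7034, γ^t·E[r] = 3.428756, running G = 16.097682

G = 16.0977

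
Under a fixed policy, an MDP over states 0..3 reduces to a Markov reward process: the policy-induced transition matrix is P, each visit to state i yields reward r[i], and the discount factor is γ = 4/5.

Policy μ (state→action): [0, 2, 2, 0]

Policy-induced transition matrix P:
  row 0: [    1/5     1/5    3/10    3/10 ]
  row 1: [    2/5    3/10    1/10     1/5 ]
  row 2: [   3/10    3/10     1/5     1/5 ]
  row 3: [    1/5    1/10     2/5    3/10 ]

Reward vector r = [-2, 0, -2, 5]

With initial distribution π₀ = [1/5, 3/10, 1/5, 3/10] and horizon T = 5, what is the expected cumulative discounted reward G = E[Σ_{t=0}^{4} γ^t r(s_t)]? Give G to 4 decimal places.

t=0: π = [0.2000, 0.3000, 0.2000, 0.3000], E[r] = 0.7000, γ^t·E[r] = 0.700000, running G = 0.700000
t=1: π = [0.2800, 0.2200, 0.2500, 0.2500], E[r] = 0.1900, γ^t·E[r] = 0.152000, running G = 0.852000
t=2: π = [0.2690, 0.2220, 0.2560, 0.2530], E[r] = 0.2150, γ^t·E[r] = 0.137600, running G = 0.989600
t=3: π = [0.2700, 0.2225, 0.2553, 0.2522], E[r] = 0.2104, γ^t·E[r] = 0.107725, running G = 1.097325
t=4: π = [0.2700, 0.2226, 0.2552, 0.2522], E[r] = 0.2107, γ^t·E[r] = 0.086286, running G = 1.183611

G = 1.1836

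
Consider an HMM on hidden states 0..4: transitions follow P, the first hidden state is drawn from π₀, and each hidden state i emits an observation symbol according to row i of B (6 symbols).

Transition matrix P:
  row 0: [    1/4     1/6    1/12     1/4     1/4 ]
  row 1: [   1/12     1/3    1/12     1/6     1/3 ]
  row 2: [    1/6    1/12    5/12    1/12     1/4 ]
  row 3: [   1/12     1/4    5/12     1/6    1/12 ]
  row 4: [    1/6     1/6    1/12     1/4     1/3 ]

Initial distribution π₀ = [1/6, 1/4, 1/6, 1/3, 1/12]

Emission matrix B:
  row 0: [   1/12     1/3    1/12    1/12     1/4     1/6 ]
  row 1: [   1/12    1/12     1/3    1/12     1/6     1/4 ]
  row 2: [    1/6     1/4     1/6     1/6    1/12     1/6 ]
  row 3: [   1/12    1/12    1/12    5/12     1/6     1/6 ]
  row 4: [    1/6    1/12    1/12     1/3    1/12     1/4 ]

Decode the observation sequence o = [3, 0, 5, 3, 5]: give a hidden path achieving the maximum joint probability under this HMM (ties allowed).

path = [3, 2, 4, 4, 4]

t=0: δ = [1.389e-02, 2.083e-02, 2.778e-02, 1.389e-01, 2.778e-02]  (obs o_0=3)
t=1: δ = [9.645e-04, 2.894e-03, 9.645e-03, 1.929e-03, 1.929e-03]  ψ = [3, 3, 3, 3, 3]  (obs o_1=0)
t=2: δ = [2.679e-04, 2.411e-04, 6.698e-04, 1.340e-04, 6.028e-04]  ψ = [2, 1, 2, 2, 2]  (obs o_2=5)
t=3: δ = [9.303e-06, 8.372e-06, 4.651e-05, 6.279e-05, 6.698e-05]  ψ = [2, 4, 2, 4, 4]  (obs o_3=3)
t=4: δ = [1.861e-06, 3.925e-06, 4.361e-06, 2.791e-06, 5.582e-06]  ψ = [4, 3, 3, 4, 4]  (obs o_4=5)
backtrack: best end state = 4; path = [3, 2, 4, 4, 4]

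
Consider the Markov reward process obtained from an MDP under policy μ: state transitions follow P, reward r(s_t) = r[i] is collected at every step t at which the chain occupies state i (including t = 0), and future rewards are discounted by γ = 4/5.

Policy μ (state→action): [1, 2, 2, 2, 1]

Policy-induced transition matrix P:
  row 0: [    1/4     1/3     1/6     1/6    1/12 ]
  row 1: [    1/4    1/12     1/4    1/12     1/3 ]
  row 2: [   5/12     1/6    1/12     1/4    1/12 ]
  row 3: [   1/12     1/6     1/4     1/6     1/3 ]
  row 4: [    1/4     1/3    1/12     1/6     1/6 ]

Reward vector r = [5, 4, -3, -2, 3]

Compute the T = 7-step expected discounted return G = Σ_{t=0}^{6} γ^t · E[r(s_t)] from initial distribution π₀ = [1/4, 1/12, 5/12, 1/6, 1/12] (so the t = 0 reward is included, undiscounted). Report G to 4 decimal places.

t=0: π = [0.2500, 0.0833, 0.4167, 0.1667, 0.0833], E[r] = 0.2500, γ^t·E[r] = 0.250000, running G = 0.250000
t=1: π = [0.2917, 0.2153, 0.1458, 0.1944, 0.1528], E[r] = 1.9514, γ^t·E[r] = 1.561111, running G = 1.811111
t=2: π = [0.2419, 0.2228, 0.1759, 0.1609, 0.1985], E[r] = 1.8466, γ^t·E[r] = 1.181852, running G = 2.992963
t=3: π = [0.2525, 0.2215, 0.1674, 0.1628, 0.1958], E[r] = 1.9081, γ^t·E[r] = 0.976938, running G = 3.969901
t=4: π = [0.2508, 0.2229, 0.1684, 0.1622, 0.1957], E[r] = 1.9032, γ^t·E[r] = 0.779536, running G = 4.749437
t=5: π = [0.2510, 0.2225, 0.1684, 0.1621, 0.1959], E[r] = 1.9035, γ^t·E[r] = 0.623736, running G = 5.373173
t=6: π = [0.2510, 0.2226, 0.1684, 0.1622, 0.1958], E[r] = 1.9038, γ^t·E[r] = 0.499061, running G = 5.872234

G = 5.8722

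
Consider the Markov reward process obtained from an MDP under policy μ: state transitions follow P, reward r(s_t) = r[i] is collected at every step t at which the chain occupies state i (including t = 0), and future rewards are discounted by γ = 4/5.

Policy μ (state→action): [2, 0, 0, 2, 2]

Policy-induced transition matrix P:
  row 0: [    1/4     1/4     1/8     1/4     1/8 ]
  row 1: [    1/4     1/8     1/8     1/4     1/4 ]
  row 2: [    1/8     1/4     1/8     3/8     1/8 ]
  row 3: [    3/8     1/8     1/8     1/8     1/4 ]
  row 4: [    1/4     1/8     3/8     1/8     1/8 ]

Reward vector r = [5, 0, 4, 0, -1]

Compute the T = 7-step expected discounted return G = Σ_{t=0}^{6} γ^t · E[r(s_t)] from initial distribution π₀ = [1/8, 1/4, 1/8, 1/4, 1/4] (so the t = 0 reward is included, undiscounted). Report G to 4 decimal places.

t=0: π = [0.1250, 0.2500, 0.1250, 0.2500, 0.2500], E[r] = 0.8750, γ^t·E[r] = 0.875000, running G = 0.875000
t=1: π = [0.2656, 0.1563, 0.1875, 0.2031, 0.1875], E[r] = 1.8906, γ^t·E[r] = 1.512500, running G = 2.387500
t=2: π = [0.2520, 0.1816, 0.1719, 0.2246, 0.1699], E[r] = 1.7773, γ^t·E[r] = 1.137500, running G = 3.525000
t=3: π = [0.2566, 0.1780, 0.1675, 0.2222, 0.1758], E[r] = 1.7771, γ^t·E[r] = 0.909875, running G = 4.434875
t=4: π = [0.2568, 0.1780, 0.1689, 0.2212, 0.1750], E[r] = 1.7849, γ^t·E[r] = 0.731113, running G = 5.165988
t=5: π = [0.2565, 0.1782, 0.1688, 0.2216, 0.1749], E[r] = 1.7828, γ^t·E[r] = 0.584179, running G = 5.750166
t=6: π = [0.2566, 0.1782, 0.1687, 0.2215, 0.1750], E[r] = 1.7829, γ^t·E[r] = 0.467389, running G = 6.217555

G = 6.2176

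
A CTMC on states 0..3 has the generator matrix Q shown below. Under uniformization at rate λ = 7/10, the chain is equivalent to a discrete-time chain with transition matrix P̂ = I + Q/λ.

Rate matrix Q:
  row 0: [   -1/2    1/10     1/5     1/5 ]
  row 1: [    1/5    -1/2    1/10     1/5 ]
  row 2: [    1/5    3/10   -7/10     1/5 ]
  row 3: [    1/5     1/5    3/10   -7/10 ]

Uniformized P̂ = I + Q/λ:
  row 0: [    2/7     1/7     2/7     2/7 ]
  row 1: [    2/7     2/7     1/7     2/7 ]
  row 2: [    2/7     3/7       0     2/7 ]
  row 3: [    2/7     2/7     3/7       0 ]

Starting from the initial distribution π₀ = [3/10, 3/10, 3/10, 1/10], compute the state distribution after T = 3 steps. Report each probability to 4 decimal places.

t=0: π = [0.3000, 0.3000, 0.3000, 0.1000]
t=1: π = [0.2857, 0.2857, 0.1714, 0.2571]
t=2: π = [0.2857, 0.2694, 0.2327, 0.2122]
t=3: π = [0.2857, 0.2781, 0.2111, 0.2251]

π = [0.2857, 0.2781, 0.2111, 0.2251]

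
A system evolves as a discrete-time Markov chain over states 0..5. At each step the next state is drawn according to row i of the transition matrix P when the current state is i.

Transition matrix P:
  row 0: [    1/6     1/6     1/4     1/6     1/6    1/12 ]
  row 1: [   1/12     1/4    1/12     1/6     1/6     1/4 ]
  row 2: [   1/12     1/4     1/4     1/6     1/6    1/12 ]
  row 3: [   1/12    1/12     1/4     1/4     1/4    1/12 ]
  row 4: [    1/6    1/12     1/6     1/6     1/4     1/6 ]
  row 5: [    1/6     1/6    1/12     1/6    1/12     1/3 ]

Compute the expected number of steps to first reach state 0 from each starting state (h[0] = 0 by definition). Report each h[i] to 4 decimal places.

First-step conditioning: h[0] = 0; for i ≠ 0, h[i] = 1 + Σ_k P[i][k]·h[k].
  h[1] = 1 + 1/4·h[1] + 1/12·h[2] + 1/6·h[3] + 1/6·h[4] + 1/4·h[5]
  h[2] = 1 + 1/4·h[1] + 1/4·h[2] + 1/6·h[3] + 1/6·h[4] + 1/12·h[5]
  h[3] = 1 + 1/12·h[1] + 1/4·h[2] + 1/4·h[3] + 1/4·h[4] + 1/12·h[5]
  h[4] = 1 + 1/12·h[1] + 1/6·h[2] + 1/6·h[3] + 1/4·h[4] + 1/6·h[5]
  h[5] = 1 + 1/6·h[1] + 1/12·h[2] + 1/6·h[3] + 1/12·h[4] + 1/3·h[5]
Solving the 5×5 linear system over states ≠ 0 gives exactly h = [0, 79068/9065, 11484/1295, 432/49, 14520/1813, 72468/9065] (h[0] = 0 is the target).

h = [0.0000, 8.7223, 8.8680, 8.8163, 8.0088, 7.9943]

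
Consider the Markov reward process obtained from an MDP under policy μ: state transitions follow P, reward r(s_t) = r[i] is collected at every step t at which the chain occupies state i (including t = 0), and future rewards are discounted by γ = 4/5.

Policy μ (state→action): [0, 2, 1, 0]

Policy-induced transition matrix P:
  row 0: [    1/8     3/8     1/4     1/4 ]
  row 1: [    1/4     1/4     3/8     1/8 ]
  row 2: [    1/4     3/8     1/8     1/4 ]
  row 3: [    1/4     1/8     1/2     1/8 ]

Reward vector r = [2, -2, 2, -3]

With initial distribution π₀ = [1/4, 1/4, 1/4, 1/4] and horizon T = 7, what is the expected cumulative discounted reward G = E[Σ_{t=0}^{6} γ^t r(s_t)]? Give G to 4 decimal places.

G = -0.5528

t=0: π = [0.2500, 0.2500, 0.2500, 0.2500], E[r] = -0.2500, γ^t·E[r] = -0.250000, running G = -0.250000
t=1: π = [0.2188, 0.2813, 0.3125, 0.1875], E[r] = -0.0625, γ^t·E[r] = -0.050000, running G = -0.300000
t=2: π = [0.2227, 0.2930, 0.2930, 0.1914], E[r] = -0.1289, γ^t·E[r] = -0.082500, running G = -0.382500
t=3: π = [0.2222, 0.2905, 0.2979, 0.1895], E[r] = -0.1094, γ^t·E[r] = -0.056000, running G = -0.438500
t=4: π = [0.2222, 0.2913, 0.2964, 0.1900], E[r] = -0.1153, γ^t·E[r] = -0.047225, running G = -0.485725
t=5: π = [0.2222, 0.2911, 0.2969, 0.1898], E[r] = -0.1135, γ^t·E[r] = -0.037195, running G = -0.522920
t=6: π = [0.2222, 0.2912, 0.2967, 0.1899], E[r] = -0.1140, γ^t·E[r] = -0.029897, running G = -0.552817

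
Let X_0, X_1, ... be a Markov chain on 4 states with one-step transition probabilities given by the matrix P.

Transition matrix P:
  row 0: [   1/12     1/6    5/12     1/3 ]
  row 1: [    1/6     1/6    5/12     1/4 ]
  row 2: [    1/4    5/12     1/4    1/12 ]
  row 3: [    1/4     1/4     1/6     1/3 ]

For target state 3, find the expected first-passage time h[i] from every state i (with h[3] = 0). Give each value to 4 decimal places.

First-step conditioning: h[3] = 0; for i ≠ 3, h[i] = 1 + Σ_k P[i][k]·h[k].
  h[0] = 1 + 1/12·h[0] + 1/6·h[1] + 5/12·h[2]
  h[1] = 1 + 1/6·h[0] + 1/6·h[1] + 5/12·h[2]
  h[2] = 1 + 1/4·h[0] + 5/12·h[1] + 1/4·h[2]
Solving the 3×3 linear system over states ≠ 3 gives exactly h = [2016/449, 2184/449, 2484/449, 0] (h[3] = 0 is the target).

h = [4.4900, 4.8641, 5.5323, 0.0000]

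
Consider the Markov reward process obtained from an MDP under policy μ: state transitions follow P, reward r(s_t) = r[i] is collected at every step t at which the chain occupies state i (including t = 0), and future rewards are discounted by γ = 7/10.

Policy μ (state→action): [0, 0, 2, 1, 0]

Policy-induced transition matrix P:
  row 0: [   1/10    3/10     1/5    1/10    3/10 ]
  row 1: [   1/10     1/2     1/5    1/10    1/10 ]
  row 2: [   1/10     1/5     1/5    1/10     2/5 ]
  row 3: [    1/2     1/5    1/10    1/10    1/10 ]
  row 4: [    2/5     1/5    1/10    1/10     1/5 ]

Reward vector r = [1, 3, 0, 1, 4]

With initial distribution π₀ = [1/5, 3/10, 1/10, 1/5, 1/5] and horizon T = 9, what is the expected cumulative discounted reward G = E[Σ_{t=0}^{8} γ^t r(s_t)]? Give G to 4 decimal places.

t=0: π = [0.2000, 0.3000, 0.1000, 0.2000, 0.2000], E[r] = 2.1000, γ^t·E[r] = 2.100000, running G = 2.100000
t=1: π = [0.2400, 0.3100, 0.1600, 0.1000, 0.1900], E[r] = 2.0300, γ^t·E[r] = 1.421000, running G = 3.521000
t=2: π = [0.1970, 0.3170, 0.1710, 0.1000, 0.2150], E[r] = 2.1080, γ^t·E[r] = 1.032920, running G = 4.553920
t=3: π = [0.2045, 0.3148, 0.1685, 0.1000, 0.2122], E[r] = 2.0977, γ^t·E[r] = 0.719511, running G = 5.273431
t=4: π = [0.2037, 0.3149, 0.1688, 0.1000, 0.2127], E[r] = 2.0990, γ^t·E[r] = 0.503972, running G = 5.777403
t=5: π = [0.2038, 0.3148, 0.1687, 0.1000, 0.2126], E[r] = 2.0988, γ^t·E[r] = 0.352751, running G = 6.130154
t=6: π = [0.2038, 0.3148, 0.1687, 0.1000, 0.2126], E[r] = 2.0989, γ^t·E[r] = 0.246928, running G = 6.377082
t=7: π = [0.2038, 0.3148, 0.1687, 0.1000, 0.2126], E[r] = 2.0989, γ^t·E[r] = 0.172849, running G = 6.549931
t=8: π = [0.2038, 0.3148, 0.1687, 0.1000, 0.2126], E[r] = 2.0989, γ^t·E[r] = 0.120995, running G = 6.670926

G = 6.6709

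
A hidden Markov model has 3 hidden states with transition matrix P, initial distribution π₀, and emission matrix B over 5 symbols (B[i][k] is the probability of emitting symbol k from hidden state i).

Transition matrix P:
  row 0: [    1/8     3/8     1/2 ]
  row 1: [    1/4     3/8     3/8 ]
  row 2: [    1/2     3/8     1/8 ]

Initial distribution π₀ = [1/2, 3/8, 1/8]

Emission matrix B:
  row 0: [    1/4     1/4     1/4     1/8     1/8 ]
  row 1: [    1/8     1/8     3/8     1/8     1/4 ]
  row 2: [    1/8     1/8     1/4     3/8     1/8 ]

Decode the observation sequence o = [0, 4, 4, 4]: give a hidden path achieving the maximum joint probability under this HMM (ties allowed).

path = [0, 1, 1, 1]

t=0: δ = [1.250e-01, 4.688e-02, 1.562e-02]  (obs o_0=0)
t=1: δ = [1.953e-03, 1.172e-02, 7.812e-03]  ψ = [0, 0, 0]  (obs o_1=4)
t=2: δ = [4.883e-04, 1.099e-03, 5.493e-04]  ψ = [2, 1, 1]  (obs o_2=4)
t=3: δ = [3.433e-05, 1.030e-04, 5.150e-05]  ψ = [1, 1, 1]  (obs o_3=4)
backtrack: best end state = 1; path = [0, 1, 1, 1]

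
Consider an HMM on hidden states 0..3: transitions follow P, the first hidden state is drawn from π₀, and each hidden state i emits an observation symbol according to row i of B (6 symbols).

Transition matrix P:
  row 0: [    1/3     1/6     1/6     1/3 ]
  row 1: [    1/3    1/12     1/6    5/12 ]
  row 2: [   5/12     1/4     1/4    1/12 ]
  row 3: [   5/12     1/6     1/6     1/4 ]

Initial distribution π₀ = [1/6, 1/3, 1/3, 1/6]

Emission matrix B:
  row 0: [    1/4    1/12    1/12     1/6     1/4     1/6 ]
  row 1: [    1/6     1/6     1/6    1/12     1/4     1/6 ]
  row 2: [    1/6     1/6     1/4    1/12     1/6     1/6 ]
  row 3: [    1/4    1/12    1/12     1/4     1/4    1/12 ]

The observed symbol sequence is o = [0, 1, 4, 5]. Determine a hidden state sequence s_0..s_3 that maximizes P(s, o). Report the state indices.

path = [2, 1, 3, 0]

t=0: δ = [4.167e-02, 5.556e-02, 5.556e-02, 4.167e-02]  (obs o_0=0)
t=1: δ = [1.929e-03, 2.315e-03, 2.315e-03, 1.929e-03]  ψ = [2, 2, 2, 1]  (obs o_1=1)
t=2: δ = [2.411e-04, 1.447e-04, 9.645e-05, 2.411e-04]  ψ = [2, 2, 2, 1]  (obs o_2=4)
t=3: δ = [1.674e-05, 6.698e-06, 6.698e-06, 6.698e-06]  ψ = [3, 0, 0, 0]  (obs o_3=5)
backtrack: best end state = 0; path = [2, 1, 3, 0]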